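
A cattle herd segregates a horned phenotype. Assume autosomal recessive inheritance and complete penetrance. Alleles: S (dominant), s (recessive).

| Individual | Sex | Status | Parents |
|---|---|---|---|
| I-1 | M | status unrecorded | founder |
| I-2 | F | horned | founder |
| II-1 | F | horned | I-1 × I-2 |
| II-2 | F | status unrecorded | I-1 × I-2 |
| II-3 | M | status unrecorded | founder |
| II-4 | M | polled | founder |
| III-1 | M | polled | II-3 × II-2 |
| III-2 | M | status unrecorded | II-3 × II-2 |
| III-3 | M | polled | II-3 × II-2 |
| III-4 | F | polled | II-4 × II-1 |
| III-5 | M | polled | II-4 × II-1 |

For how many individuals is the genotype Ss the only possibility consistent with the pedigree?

2

Obligate heterozygotes: III-4 is polled so carries S and received s from II-1 (ss), so III-4 is Ss; III-5 is polled so carries S and received s from II-1 (ss), so III-5 is Ss.
Every other individual is either homozygous by phenotype or has at least one consistent homozygous assignment, so the count is 2.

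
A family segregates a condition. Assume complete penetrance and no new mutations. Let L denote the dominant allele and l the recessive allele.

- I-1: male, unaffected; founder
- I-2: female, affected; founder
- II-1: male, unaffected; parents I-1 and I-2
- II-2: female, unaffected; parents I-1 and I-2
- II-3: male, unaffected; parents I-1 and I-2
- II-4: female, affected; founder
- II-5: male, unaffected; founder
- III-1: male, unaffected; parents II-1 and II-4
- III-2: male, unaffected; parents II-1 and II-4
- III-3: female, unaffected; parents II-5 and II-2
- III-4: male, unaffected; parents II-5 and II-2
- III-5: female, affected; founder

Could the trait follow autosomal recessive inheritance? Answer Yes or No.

A consistent assignment under autosomal recessive exists: I-1 LL, I-2 ll, II-1 Ll, II-2 Ll, II-3 Ll, II-4 ll, II-5 LL, III-1 Ll, III-2 Ll, III-3 LL, III-4 LL, III-5 ll.
In this assignment every recorded phenotype matches its genotype and every non-founder's genotype is obtainable from its parents' genotypes, so the pedigree is consistent.

Yes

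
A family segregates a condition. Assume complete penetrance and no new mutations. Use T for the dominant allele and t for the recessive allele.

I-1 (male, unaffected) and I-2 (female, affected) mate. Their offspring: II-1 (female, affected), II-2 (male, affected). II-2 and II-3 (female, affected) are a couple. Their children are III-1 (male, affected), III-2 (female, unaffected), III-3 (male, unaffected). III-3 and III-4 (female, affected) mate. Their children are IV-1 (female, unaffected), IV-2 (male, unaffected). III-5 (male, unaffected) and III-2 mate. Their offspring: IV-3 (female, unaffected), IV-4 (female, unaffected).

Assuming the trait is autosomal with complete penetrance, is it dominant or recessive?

dominant

II-2 and II-3 are both affected yet have an unaffected child III-2. Under a recessive model two affected parents are homozygous and every child would be affected, so the trait cannot be recessive.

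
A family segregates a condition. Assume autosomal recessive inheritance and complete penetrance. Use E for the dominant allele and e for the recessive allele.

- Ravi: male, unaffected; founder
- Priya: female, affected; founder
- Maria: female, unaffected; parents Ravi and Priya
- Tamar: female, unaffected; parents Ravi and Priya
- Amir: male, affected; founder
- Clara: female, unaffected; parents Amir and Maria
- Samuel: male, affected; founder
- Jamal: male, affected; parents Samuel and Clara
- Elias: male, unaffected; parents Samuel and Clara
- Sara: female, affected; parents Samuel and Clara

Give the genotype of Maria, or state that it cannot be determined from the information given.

From phenotype alone, Maria is EE or Ee.
Maria is unaffected so carries E and received e from Priya (ee), so Maria is Ee.

Ee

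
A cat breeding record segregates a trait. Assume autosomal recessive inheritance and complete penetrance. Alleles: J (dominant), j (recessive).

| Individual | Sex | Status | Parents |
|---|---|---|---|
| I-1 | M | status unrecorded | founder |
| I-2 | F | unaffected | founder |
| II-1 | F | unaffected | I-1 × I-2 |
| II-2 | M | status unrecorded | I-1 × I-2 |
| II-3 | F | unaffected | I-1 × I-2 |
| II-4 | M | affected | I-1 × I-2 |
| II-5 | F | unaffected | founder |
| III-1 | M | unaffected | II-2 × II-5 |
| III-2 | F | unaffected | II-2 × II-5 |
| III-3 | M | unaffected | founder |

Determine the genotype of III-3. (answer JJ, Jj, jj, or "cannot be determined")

III-3's phenotype allows JJ or Jj, and no parent or child forces a single allele at both positions; consistent genotype assignments exist with III-3 as JJ or Jj.

cannot be determined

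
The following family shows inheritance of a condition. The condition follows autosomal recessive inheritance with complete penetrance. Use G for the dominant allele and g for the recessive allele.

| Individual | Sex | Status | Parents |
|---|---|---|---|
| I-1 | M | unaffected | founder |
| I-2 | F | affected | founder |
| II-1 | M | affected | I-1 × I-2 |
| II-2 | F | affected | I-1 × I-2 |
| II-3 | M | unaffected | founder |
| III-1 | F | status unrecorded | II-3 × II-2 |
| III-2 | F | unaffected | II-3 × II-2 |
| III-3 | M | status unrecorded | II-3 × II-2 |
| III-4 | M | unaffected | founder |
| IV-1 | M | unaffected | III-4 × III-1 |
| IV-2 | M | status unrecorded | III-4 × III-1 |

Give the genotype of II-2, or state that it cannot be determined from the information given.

II-2 is affected, so II-2 is gg.

gg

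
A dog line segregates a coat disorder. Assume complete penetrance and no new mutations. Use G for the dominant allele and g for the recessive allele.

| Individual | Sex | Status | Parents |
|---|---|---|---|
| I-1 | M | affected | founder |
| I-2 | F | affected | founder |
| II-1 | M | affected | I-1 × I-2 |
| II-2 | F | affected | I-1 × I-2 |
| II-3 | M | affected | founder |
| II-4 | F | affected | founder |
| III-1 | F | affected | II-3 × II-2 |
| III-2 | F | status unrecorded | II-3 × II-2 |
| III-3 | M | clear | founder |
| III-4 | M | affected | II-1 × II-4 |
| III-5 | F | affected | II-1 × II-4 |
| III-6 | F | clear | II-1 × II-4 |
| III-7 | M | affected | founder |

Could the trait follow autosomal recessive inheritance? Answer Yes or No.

No

Under autosomal recessive, III-6 (clear, female) cannot arise from II-1 (affected) × II-4 (affected).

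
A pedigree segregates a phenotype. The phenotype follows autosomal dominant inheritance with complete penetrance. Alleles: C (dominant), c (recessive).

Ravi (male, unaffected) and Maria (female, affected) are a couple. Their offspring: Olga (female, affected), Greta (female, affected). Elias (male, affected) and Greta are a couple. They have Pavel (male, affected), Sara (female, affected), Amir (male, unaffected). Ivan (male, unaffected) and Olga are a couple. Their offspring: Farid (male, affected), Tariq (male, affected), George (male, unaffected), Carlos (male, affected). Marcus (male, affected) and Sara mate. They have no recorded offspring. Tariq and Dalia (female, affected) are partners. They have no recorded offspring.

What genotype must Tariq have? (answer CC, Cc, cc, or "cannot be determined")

Cc

From phenotype alone, Tariq is CC or Cc.
Tariq is affected so carries C and received c from Ivan (cc), so Tariq is Cc.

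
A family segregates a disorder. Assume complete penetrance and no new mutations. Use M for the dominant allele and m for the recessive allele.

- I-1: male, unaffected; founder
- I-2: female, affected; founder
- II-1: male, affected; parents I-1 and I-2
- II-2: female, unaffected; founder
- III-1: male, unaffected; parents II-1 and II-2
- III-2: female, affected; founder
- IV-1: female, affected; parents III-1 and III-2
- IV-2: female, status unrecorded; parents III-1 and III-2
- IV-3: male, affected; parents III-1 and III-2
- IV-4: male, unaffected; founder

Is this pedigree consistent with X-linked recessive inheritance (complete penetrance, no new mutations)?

No

Under X-linked recessive, IV-1 (affected, female) cannot arise from III-1 (unaffected) × III-2 (affected).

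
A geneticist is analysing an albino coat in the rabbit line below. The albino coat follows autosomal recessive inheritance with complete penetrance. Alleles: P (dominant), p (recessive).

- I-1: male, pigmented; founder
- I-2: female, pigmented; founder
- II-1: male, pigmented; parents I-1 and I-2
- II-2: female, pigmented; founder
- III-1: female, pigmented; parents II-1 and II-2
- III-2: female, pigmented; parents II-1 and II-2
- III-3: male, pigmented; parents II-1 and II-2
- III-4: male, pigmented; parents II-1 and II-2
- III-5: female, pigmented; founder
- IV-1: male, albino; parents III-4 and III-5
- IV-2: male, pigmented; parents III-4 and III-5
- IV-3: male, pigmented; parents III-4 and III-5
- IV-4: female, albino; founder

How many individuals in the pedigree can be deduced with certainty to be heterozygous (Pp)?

2

Obligate heterozygotes: III-4 is pigmented so carries P and passed p to IV-1 (pp), so III-4 is Pp; III-5 is pigmented so carries P and passed p to IV-1 (pp), so III-5 is Pp.
Every other individual is either homozygous by phenotype or has at least one consistent homozygous assignment, so the count is 2.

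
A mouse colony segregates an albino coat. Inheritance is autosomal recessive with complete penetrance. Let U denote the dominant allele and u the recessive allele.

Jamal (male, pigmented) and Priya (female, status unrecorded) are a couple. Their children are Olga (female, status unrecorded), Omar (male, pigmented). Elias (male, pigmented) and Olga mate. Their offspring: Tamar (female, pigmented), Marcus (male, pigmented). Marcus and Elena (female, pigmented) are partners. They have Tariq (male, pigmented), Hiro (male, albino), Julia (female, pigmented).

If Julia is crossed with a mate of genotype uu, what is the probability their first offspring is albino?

1/3

Marcus is pigmented so carries U and passed u to Hiro (uu), so Marcus is Uu.
Elena is pigmented so carries U and passed u to Hiro (uu), so Elena is Uu.
Julia is a pigmented offspring of Marcus (Uu) × Elena (Uu), whose cross gives 1/4 UU : 1/2 Uu : 1/4 uu; conditioning on being pigmented, Julia is UU with probability 1/3, Uu with probability 2/3.
Summing over parental genotype combinations, P(offspring is albino) = 2/3·1/2 = 1/3.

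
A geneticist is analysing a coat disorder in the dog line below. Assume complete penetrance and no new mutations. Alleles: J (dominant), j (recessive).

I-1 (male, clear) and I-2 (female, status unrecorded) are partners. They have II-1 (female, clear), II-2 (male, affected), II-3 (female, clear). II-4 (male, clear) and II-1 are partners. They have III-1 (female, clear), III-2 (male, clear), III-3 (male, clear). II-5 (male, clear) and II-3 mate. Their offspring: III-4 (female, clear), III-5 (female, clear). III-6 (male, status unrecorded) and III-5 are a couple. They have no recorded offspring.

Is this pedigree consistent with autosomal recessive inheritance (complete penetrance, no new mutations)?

Yes

A consistent assignment under autosomal recessive exists: I-1 Jj, I-2 Jj, II-1 JJ, II-2 jj, II-3 JJ, II-4 JJ, II-5 JJ, III-1 JJ, III-2 JJ, III-3 JJ, III-4 JJ, III-5 JJ, III-6 JJ.
In this assignment every recorded phenotype matches its genotype and every non-founder's genotype is obtainable from its parents' genotypes, so the pedigree is consistent.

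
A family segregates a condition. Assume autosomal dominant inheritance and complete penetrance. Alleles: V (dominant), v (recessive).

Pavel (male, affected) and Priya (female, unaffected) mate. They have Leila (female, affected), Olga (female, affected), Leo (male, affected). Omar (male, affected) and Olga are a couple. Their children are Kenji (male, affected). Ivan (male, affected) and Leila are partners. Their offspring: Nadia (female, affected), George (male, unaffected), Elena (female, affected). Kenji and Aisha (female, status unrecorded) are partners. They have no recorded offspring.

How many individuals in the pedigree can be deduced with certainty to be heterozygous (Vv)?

Obligate heterozygotes: Leila is affected so carries V and received v from Priya (vv), so Leila is Vv; Olga is affected so carries V and received v from Priya (vv), so Olga is Vv; Leo is affected so carries V and received v from Priya (vv), so Leo is Vv; Ivan is affected so carries V and passed v to George (vv), so Ivan is Vv.
Every other individual is either homozygous by phenotype or has at least one consistent homozygous assignment, so the count is 4.

4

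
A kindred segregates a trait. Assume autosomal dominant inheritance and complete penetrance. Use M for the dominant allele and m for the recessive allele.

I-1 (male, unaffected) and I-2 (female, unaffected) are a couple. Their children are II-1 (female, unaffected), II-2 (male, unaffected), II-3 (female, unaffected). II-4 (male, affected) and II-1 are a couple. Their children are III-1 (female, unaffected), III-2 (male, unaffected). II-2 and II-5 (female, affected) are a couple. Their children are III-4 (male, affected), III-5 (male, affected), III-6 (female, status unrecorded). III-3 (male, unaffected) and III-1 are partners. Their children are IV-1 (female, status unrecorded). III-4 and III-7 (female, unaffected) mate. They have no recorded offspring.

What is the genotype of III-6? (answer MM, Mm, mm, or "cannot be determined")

III-6's phenotype is unrecorded, and no parent or child forces a single allele at both positions; consistent genotype assignments exist with III-6 as Mm or mm.

cannot be determined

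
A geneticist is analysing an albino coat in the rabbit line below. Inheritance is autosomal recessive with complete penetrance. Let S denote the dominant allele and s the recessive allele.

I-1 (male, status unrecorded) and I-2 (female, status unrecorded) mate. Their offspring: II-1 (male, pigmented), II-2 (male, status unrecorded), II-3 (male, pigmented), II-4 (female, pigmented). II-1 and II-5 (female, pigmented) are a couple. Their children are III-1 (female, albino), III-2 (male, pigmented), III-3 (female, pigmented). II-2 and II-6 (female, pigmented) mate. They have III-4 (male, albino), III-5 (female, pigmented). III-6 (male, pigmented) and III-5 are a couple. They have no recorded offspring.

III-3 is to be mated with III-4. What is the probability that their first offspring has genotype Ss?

II-1 is pigmented so carries S and passed s to III-1 (ss), so II-1 is Ss.
II-5 is pigmented so carries S and passed s to III-1 (ss), so II-5 is Ss.
III-3 is a pigmented offspring of II-1 (Ss) × II-5 (Ss), whose cross gives 1/4 SS : 1/2 Ss : 1/4 ss; conditioning on being pigmented, III-3 is SS with probability 1/3, Ss with probability 2/3.
III-4 is albino, so III-4 is ss.
Summing over parental genotype combinations, P(offspring has genotype Ss) = 1/3·1 + 2/3·1/2 = 2/3.

2/3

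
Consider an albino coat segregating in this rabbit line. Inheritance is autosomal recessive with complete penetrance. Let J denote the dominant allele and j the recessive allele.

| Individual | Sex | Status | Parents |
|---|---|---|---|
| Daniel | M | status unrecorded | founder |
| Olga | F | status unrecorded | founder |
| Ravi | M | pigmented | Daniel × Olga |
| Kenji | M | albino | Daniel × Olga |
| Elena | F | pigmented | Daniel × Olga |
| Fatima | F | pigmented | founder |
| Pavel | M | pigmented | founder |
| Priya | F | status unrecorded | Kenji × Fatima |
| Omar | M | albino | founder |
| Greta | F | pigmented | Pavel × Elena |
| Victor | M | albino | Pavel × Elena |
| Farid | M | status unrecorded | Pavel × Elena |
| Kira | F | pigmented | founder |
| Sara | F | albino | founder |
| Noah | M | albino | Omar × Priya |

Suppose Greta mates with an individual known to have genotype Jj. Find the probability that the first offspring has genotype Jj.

Pavel is pigmented so carries J and passed j to Victor (jj), so Pavel is Jj.
Elena is pigmented so carries J and passed j to Victor (jj), so Elena is Jj.
Greta is a pigmented offspring of Pavel (Jj) × Elena (Jj), whose cross gives 1/4 JJ : 1/2 Jj : 1/4 jj; conditioning on being pigmented, Greta is JJ with probability 1/3, Jj with probability 2/3.
Summing over parental genotype combinations, P(offspring has genotype Jj) = 1/3·1/2 + 2/3·1/2 = 1/2.

1/2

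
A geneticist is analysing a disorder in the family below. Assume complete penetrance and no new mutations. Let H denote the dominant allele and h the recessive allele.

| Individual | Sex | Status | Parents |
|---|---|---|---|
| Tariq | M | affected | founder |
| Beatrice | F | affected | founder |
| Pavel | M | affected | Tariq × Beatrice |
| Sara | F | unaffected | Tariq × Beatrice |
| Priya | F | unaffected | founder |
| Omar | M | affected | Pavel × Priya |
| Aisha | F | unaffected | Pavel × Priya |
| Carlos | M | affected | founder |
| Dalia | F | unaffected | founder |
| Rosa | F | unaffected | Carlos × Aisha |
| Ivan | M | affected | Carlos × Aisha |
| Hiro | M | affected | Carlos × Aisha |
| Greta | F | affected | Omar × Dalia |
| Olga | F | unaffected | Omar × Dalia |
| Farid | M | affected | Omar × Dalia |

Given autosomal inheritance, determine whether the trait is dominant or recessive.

Tariq and Beatrice are both affected yet have an unaffected child Sara. Under a recessive model two affected parents are homozygous and every child would be affected, so the trait cannot be recessive.

dominant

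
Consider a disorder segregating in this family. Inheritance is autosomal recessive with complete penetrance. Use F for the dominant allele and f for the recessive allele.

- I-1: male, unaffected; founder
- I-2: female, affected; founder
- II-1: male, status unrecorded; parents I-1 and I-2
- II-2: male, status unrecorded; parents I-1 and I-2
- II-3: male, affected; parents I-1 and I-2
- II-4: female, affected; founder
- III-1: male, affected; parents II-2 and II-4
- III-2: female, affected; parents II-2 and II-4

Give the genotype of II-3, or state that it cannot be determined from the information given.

ff

II-3 is affected, so II-3 is ff.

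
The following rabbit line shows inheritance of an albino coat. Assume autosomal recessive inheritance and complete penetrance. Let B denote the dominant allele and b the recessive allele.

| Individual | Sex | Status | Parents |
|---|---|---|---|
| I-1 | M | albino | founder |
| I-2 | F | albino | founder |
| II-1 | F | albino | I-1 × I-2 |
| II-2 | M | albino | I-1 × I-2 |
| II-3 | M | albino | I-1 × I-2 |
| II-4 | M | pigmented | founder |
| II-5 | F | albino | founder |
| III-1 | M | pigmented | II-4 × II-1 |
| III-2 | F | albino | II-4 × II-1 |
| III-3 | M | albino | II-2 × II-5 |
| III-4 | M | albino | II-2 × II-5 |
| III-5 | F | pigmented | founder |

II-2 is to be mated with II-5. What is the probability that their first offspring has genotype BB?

II-2 is albino, so II-2 is bb.
II-5 is albino, so II-5 is bb.
The cross gives 1 bb, so P(offspring has genotype BB) = 0.

0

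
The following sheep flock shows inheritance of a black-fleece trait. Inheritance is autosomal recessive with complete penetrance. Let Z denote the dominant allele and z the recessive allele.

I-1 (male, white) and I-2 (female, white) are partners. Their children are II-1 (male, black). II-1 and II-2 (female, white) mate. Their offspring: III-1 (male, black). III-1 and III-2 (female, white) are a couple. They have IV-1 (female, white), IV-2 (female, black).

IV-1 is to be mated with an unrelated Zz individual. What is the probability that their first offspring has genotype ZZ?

IV-1 is white so carries Z and received z from III-1 (zz), so IV-1 is Zz.
The cross gives 1/4 ZZ : 1/2 Zz : 1/4 zz, so P(offspring has genotype ZZ) = 1/4.

1/4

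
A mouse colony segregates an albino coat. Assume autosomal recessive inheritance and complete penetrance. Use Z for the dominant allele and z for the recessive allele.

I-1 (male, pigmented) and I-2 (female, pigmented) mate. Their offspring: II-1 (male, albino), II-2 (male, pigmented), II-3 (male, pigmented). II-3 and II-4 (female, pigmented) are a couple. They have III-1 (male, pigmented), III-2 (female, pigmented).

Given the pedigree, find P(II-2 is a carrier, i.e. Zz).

2/3

I-1 is pigmented so carries Z and passed z to II-1 (zz), so I-1 is Zz.
I-2 is pigmented so carries Z and passed z to II-1 (zz), so I-2 is Zz.
Their cross gives offspring ratios 1/4 ZZ : 1/2 Zz : 1/4 zz. Conditioning on II-2 being pigmented, P(Zz) = 1/2 / 3/4 = 2/3.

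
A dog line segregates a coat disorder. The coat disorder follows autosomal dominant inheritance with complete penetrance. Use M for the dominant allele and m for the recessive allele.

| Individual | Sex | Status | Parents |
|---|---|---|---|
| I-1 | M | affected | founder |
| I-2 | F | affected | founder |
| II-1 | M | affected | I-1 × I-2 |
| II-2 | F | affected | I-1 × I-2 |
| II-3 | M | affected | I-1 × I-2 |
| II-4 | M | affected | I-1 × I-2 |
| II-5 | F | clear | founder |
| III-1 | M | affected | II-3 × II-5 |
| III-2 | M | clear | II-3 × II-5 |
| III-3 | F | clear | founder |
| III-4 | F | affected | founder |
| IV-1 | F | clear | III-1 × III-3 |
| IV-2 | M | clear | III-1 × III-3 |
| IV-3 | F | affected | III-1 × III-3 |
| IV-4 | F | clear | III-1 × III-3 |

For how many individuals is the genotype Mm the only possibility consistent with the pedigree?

Obligate heterozygotes: II-3 is affected so carries M and passed m to III-2 (mm), so II-3 is Mm; III-1 is affected so carries M and received m from II-5 (mm), so III-1 is Mm; IV-3 is affected so carries M and received m from III-3 (mm), so IV-3 is Mm.
Every other individual is either homozygous by phenotype or has at least one consistent homozygous assignment, so the count is 3.

3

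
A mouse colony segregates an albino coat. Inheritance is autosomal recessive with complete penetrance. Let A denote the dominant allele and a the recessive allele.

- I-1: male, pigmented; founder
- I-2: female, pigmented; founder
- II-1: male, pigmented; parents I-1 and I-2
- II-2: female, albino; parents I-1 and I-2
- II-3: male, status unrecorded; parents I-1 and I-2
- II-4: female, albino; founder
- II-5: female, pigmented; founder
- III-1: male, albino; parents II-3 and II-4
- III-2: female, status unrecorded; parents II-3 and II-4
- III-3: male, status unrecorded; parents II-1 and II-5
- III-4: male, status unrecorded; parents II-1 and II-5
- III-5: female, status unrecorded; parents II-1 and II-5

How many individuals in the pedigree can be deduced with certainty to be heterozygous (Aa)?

Obligate heterozygotes: I-1 is pigmented so carries A and passed a to II-2 (aa), so I-1 is Aa; I-2 is pigmented so carries A and passed a to II-2 (aa), so I-2 is Aa.
Every other individual is either homozygous by phenotype or has at least one consistent homozygous assignment, so the count is 2.

2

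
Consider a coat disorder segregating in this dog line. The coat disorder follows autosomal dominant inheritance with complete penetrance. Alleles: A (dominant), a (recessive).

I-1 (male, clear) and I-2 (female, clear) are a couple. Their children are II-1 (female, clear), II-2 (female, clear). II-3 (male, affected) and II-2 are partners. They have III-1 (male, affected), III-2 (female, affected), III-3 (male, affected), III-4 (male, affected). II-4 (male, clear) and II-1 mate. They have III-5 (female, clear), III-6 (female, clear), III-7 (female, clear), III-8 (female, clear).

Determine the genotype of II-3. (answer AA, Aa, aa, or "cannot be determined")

II-3's phenotype allows AA or Aa, and no parent or child forces a single allele at both positions; consistent genotype assignments exist with II-3 as AA or Aa.

cannot be determined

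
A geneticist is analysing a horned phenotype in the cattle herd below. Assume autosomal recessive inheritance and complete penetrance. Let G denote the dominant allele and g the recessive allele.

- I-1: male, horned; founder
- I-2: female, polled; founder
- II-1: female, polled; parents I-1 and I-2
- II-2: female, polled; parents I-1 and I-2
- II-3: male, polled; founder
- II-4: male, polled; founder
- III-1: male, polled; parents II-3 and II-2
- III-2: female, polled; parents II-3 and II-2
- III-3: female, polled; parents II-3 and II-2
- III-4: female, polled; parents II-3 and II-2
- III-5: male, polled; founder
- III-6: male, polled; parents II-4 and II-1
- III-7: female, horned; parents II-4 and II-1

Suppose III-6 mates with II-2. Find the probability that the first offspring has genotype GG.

1/3

II-4 is polled so carries G and passed g to III-7 (gg), so II-4 is Gg.
II-1 is polled so carries G and received g from I-1 (gg), so II-1 is Gg.
III-6 is a polled offspring of II-4 (Gg) × II-1 (Gg), whose cross gives 1/4 GG : 1/2 Gg : 1/4 gg; conditioning on being polled, III-6 is GG with probability 1/3, Gg with probability 2/3.
II-2 is polled so carries G and received g from I-1 (gg), so II-2 is Gg.
Summing over parental genotype combinations, P(offspring has genotype GG) = 1/3·1/2 + 2/3·1/4 = 1/3.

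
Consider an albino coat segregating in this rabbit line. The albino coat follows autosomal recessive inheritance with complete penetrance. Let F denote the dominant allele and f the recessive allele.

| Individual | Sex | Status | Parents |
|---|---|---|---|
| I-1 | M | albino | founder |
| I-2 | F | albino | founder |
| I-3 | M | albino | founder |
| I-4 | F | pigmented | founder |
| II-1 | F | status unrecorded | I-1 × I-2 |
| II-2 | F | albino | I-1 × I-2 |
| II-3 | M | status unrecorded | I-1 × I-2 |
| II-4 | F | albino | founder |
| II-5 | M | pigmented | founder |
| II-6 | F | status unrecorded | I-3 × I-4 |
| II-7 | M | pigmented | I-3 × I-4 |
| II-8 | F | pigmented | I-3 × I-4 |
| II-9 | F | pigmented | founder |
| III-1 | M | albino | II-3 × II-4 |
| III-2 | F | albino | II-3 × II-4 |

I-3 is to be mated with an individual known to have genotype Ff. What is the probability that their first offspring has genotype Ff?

I-3 is albino, so I-3 is ff.
The cross gives 1/2 Ff : 1/2 ff, so P(offspring has genotype Ff) = 1/2.

1/2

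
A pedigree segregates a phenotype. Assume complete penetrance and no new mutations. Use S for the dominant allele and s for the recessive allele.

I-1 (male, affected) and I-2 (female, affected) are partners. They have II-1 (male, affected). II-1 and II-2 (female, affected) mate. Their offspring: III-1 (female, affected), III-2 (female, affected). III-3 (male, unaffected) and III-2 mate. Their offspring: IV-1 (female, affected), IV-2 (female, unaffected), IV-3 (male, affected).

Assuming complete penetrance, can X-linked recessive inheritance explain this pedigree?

Under X-linked recessive, IV-1 (affected, female) cannot arise from III-3 (unaffected) × III-2 (affected).

No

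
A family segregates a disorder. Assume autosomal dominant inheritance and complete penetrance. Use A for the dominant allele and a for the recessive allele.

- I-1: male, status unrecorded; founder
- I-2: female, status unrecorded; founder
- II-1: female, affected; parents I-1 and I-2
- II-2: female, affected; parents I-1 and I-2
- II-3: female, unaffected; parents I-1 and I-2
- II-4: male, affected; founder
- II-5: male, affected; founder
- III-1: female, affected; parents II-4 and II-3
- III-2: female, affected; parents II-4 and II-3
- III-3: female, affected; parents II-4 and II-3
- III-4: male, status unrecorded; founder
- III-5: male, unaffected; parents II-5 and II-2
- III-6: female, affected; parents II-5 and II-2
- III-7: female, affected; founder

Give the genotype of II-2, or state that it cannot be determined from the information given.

From phenotype alone, II-2 is AA or Aa.
II-2 is affected so carries A and passed a to III-5 (aa), so II-2 is Aa.

Aa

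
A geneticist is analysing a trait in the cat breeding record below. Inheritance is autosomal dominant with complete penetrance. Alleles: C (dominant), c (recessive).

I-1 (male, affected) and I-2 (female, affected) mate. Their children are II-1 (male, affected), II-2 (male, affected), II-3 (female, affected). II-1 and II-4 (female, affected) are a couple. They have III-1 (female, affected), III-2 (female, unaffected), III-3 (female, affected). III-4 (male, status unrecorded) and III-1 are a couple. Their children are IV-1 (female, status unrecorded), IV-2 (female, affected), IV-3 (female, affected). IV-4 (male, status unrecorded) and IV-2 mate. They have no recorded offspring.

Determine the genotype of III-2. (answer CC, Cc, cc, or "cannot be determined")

III-2 is unaffected, so III-2 is cc.

cc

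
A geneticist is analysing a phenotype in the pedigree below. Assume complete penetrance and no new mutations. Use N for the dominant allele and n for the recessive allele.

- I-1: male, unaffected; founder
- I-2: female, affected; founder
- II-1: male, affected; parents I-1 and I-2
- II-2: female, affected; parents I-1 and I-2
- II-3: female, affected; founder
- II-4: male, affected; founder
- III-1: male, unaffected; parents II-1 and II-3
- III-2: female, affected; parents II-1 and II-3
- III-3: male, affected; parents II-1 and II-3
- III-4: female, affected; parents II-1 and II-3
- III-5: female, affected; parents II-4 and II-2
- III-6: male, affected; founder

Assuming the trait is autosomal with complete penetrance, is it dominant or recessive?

dominant

II-1 and II-3 are both affected yet have an unaffected child III-1. Under a recessive model two affected parents are homozygous and every child would be affected, so the trait cannot be recessive.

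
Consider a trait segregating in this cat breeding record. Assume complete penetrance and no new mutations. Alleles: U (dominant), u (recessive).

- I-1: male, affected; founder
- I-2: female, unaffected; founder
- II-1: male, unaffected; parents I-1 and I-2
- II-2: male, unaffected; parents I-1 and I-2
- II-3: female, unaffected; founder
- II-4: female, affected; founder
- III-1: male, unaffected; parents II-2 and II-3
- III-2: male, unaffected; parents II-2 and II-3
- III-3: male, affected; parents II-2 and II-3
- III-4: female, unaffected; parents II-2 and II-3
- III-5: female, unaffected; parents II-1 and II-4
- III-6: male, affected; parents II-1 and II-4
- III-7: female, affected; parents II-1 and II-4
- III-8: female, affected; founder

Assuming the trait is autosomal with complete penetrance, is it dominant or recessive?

recessive

II-2 and II-3 are both unaffected yet have an affected child III-3. Under dominance, an affected child requires at least one affected parent, so the trait cannot be dominant.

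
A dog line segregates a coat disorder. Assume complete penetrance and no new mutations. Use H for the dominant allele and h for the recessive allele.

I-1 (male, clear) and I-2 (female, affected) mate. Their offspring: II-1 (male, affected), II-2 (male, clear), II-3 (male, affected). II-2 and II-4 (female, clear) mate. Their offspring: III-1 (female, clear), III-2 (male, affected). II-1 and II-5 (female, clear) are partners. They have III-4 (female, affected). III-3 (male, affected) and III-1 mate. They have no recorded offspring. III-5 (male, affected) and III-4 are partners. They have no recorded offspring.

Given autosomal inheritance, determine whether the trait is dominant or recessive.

II-2 and II-4 are both clear yet have an affected child III-2. Under dominance, an affected child requires at least one affected parent, so the trait cannot be dominant.

recessive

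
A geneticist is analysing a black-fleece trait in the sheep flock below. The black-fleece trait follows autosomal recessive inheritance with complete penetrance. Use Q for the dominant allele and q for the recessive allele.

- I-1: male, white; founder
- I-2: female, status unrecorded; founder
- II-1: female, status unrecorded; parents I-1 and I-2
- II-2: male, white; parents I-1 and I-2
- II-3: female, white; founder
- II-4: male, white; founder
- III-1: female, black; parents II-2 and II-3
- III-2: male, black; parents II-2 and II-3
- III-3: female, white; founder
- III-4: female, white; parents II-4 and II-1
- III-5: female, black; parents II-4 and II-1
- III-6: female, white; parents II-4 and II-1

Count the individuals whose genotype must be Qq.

3

Obligate heterozygotes: II-2 is white so carries Q and passed q to III-1 (qq), so II-2 is Qq; II-3 is white so carries Q and passed q to III-1 (qq), so II-3 is Qq; II-4 is white so carries Q and passed q to III-5 (qq), so II-4 is Qq.
Every other individual is either homozygous by phenotype or has at least one consistent homozygous assignment, so the count is 3.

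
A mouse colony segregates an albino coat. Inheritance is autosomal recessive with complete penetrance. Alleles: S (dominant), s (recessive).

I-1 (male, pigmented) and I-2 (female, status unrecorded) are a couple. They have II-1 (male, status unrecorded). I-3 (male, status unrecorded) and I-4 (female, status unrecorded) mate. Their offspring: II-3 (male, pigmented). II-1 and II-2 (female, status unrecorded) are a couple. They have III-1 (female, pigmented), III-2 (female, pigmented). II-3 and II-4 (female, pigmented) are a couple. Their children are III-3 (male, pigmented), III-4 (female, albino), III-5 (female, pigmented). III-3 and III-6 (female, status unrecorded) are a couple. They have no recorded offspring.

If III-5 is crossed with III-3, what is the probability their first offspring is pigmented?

8/9

II-3 is pigmented so carries S and passed s to III-4 (ss), so II-3 is Ss.
II-4 is pigmented so carries S and passed s to III-4 (ss), so II-4 is Ss.
III-5 is a pigmented offspring of II-3 (Ss) × II-4 (Ss), whose cross gives 1/4 SS : 1/2 Ss : 1/4 ss; conditioning on being pigmented, III-5 is SS with probability 1/3, Ss with probability 2/3.
III-3 is a pigmented offspring of II-3 (Ss) × II-4 (Ss), whose cross gives 1/4 SS : 1/2 Ss : 1/4 ss; conditioning on being pigmented, III-3 is SS with probability 1/3, Ss with probability 2/3.
Summing over parental genotype combinations, P(offspring is pigmented) = 1/9·1 + 2/9·1 + 2/9·1 + 4/9·3/4 = 8/9.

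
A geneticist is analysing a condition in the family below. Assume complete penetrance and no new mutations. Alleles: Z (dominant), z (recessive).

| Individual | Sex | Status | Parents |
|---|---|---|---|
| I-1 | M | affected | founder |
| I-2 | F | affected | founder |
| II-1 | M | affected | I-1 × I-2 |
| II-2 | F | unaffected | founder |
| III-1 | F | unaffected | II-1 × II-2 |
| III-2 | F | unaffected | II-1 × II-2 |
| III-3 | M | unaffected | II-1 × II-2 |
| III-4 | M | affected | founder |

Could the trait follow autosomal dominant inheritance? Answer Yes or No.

Yes

A consistent assignment under autosomal dominant exists: I-1 ZZ, I-2 Zz, II-1 Zz, II-2 zz, III-1 zz, III-2 zz, III-3 zz, III-4 ZZ.
In this assignment every recorded phenotype matches its genotype and every non-founder's genotype is obtainable from its parents' genotypes, so the pedigree is consistent.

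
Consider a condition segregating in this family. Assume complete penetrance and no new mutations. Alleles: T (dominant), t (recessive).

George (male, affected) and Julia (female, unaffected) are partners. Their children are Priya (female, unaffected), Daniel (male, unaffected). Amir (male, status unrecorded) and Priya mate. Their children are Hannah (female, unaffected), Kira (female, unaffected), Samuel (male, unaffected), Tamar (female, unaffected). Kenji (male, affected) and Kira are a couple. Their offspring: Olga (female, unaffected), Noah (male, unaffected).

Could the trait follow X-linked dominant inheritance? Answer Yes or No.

No

Under X-linked dominant, Priya (unaffected, female) cannot arise from George (affected) × Julia (unaffected).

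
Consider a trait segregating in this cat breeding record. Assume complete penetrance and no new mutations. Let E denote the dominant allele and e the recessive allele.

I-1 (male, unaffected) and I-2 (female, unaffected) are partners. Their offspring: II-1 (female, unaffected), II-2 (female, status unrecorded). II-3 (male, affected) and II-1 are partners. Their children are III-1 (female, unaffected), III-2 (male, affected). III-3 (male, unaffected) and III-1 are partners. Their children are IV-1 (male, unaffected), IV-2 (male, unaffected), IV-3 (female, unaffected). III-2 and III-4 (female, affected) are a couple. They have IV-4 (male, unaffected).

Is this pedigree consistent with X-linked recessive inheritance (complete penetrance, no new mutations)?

Under X-linked recessive, IV-4 (unaffected, male) cannot arise from III-2 (affected) × III-4 (affected).

No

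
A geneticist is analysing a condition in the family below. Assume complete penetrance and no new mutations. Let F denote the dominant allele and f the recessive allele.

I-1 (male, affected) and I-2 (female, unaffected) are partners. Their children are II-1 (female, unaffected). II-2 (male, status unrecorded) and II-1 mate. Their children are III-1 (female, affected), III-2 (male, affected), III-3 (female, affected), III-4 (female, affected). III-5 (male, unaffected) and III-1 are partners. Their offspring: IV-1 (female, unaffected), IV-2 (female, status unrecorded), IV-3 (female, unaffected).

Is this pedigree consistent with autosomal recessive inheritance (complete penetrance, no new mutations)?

Yes

A consistent assignment under autosomal recessive exists: I-1 ff, I-2 FF, II-1 Ff, II-2 Ff, III-1 ff, III-2 ff, III-3 ff, III-4 ff, III-5 FF, IV-1 Ff, IV-2 Ff, IV-3 Ff.
In this assignment every recorded phenotype matches its genotype and every non-founder's genotype is obtainable from its parents' genotypes, so the pedigree is consistent.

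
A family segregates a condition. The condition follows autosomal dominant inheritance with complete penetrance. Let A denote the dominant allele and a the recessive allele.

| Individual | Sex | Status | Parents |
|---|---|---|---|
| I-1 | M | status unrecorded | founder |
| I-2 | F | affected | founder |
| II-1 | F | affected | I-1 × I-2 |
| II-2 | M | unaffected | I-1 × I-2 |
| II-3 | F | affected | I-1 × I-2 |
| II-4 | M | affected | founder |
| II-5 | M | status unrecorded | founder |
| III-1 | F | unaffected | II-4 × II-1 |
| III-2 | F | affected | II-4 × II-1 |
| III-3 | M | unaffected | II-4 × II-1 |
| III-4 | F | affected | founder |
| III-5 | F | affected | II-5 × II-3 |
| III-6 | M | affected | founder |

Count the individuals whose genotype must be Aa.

3

Obligate heterozygotes: I-2 is affected so carries A and passed a to II-2 (aa), so I-2 is Aa; II-1 is affected so carries A and passed a to III-1 (aa), so II-1 is Aa; II-4 is affected so carries A and passed a to III-1 (aa), so II-4 is Aa.
Every other individual is either homozygous by phenotype or has at least one consistent homozygous assignment, so the count is 3.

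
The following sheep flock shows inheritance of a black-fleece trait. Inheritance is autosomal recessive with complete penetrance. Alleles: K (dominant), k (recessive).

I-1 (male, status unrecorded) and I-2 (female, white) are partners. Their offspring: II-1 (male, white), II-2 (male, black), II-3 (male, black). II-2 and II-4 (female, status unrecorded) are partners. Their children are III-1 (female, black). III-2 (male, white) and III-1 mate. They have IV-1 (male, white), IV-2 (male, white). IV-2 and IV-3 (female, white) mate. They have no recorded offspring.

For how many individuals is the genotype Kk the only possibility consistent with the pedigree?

3

Obligate heterozygotes: I-2 is white so carries K and passed k to II-2 (kk), so I-2 is Kk; IV-1 is white so carries K and received k from III-1 (kk), so IV-1 is Kk; IV-2 is white so carries K and received k from III-1 (kk), so IV-2 is Kk.
Every other individual is either homozygous by phenotype or has at least one consistent homozygous assignment, so the count is 3.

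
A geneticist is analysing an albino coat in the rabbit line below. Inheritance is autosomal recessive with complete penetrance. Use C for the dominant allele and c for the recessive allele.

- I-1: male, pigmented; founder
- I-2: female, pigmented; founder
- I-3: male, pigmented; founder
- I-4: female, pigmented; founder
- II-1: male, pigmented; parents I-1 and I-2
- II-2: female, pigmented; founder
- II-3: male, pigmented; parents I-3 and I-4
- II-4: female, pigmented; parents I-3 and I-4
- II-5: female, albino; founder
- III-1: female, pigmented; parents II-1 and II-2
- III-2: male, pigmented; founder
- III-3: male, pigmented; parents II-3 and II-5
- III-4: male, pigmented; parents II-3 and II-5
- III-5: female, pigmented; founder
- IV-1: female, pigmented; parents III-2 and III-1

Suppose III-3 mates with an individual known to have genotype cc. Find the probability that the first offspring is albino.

1/2

III-3 is pigmented so carries C and received c from II-5 (cc), so III-3 is Cc.
The cross gives 1/2 Cc : 1/2 cc, so P(offspring is albino) = 1/2.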